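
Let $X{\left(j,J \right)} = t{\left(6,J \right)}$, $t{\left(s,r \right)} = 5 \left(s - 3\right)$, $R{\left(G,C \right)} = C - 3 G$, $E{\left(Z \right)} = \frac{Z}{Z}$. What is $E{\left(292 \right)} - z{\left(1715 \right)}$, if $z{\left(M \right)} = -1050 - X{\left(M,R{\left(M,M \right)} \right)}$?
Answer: $1066$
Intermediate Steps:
$E{\left(Z \right)} = 1$
$t{\left(s,r \right)} = -15 + 5 s$ ($t{\left(s,r \right)} = 5 \left(-3 + s\right) = -15 + 5 s$)
$X{\left(j,J \right)} = 15$ ($X{\left(j,J \right)} = -15 + 5 \cdot 6 = -15 + 30 = 15$)
$z{\left(M \right)} = -1065$ ($z{\left(M \right)} = -1050 - 15 = -1065$)
$E{\left(292 \right)} - z{\left(1715 \right)} = 1 - -1065 = 1 + 1065 = 1066$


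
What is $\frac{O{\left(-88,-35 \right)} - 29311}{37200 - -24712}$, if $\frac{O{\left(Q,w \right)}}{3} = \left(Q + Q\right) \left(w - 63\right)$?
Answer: $\frac{22433}{61912} \approx 0.36234$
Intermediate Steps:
$O{\left(Q,w \right)} = 6 Q \left(-63 + w\right)$ ($O{\left(Q,w \right)} = 3 \left(Q + Q\right) \left(w - 63\right) = 3 \cdot 2 Q \left(-63 + w\right) = 6 Q \left(-63 + w\right)$)
$\frac{O{\left(-88,-35 \right)} - 29311}{37200 - -24712} = \frac{6 \left(-88\right) \left(-63 - 35\right) - 29311}{37200 - -24712} = \frac{6 \left(-88\right) \left(-98\right) - 29311}{37200 + 24712} = \frac{51744 - 29311}{61912} = 22433 \cdot \frac{1}{61912} = \frac{22433}{61912}$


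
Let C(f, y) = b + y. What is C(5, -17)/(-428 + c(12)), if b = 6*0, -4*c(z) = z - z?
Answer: 17/428 ≈ 0.039720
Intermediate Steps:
c(z) = 0 (c(z) = -(z - z)/4 = -¼*0 = 0)
b = 0
C(f, y) = y (C(f, y) = 0 + y = y)
C(5, -17)/(-428 + c(12)) = -17/(-428 + 0) = -17/(-428) = -17*(-1/428) = 17/428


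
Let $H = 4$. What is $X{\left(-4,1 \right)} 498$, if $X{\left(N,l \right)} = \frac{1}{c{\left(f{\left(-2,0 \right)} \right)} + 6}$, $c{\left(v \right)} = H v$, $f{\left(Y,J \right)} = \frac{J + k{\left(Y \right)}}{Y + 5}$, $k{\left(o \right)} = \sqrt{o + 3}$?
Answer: $\frac{747}{11} \approx 67.909$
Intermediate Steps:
$k{\left(o \right)} = \sqrt{3 + o}$
$f{\left(Y,J \right)} = \frac{J + \sqrt{3 + Y}}{5 + Y}$ ($f{\left(Y,J \right)} = \frac{J + \sqrt{3 + Y}}{Y + 5} = \frac{J + \sqrt{3 + Y}}{5 + Y}$)
$c{\left(v \right)} = 4 v$
$X{\left(N,l \right)} = \frac{3}{22}$ ($X{\left(N,l \right)} = \frac{1}{4 \frac{0 + \sqrt{3 - 2}}{5 - 2} + 6} = \frac{1}{4 \frac{0 + \sqrt{1}}{3} + 6} = \frac{1}{4 \frac{0 + 1}{3} + 6} = \frac{1}{4 \cdot \frac{1}{3} \cdot 1 + 6} = \frac{1}{4 \cdot \frac{1}{3} + 6} = \frac{1}{\frac{4}{3} + 6} = \frac{1}{\frac{22}{3}} = \frac{3}{22}$)
$X{\left(-4,1 \right)} 498 = \frac{3}{22} \cdot 498 = \frac{747}{11}$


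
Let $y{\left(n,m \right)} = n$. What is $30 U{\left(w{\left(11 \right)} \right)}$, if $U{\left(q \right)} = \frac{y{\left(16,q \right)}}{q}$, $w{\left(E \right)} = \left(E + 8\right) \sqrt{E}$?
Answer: $\frac{480 \sqrt{11}}{209} \approx 7.6171$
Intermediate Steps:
$w{\left(E \right)} = \sqrt{E} \left(8 + E\right)$ ($w{\left(E \right)} = \left(8 + E\right) \sqrt{E} = \sqrt{E} \left(8 + E\right)$)
$U{\left(q \right)} = \frac{16}{q}$
$30 U{\left(w{\left(11 \right)} \right)} = 30 \frac{16}{\sqrt{11} \left(8 + 11\right)} = 30 \frac{16}{\sqrt{11} \cdot 19} = 30 \frac{16}{19 \sqrt{11}} = 30 \cdot 16 \frac{\sqrt{11}}{209} = 30 \frac{16 \sqrt{11}}{209} = \frac{480 \sqrt{11}}{209}$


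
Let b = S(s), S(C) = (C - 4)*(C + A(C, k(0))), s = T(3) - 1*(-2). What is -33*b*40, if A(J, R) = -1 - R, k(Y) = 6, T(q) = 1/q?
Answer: -30800/3 ≈ -10267.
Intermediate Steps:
s = 7/3 (s = 1/3 - 1*(-2) = ⅓ + 2 = 7/3 ≈ 2.3333)
S(C) = (-7 + C)*(-4 + C) (S(C) = (C - 4)*(C + (-1 - 1*6)) = (-4 + C)*(C + (-1 - 6)) = (-4 + C)*(C - 7) = (-4 + C)*(-7 + C) = (-7 + C)*(-4 + C))
b = 70/9 (b = 28 + (7/3)² - 11*7/3 = 28 + 49/9 - 77/3 = 70/9 ≈ 7.7778)
-33*b*40 = -33*70/9*40 = -770/3*40 = -30800/3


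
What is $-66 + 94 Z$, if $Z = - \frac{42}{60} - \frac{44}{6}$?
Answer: $- \frac{12317}{15} \approx -821.13$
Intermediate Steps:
$Z = - \frac{241}{30}$ ($Z = \left(-42\right) \frac{1}{60} - \frac{22}{3} = - \frac{7}{10} - \frac{22}{3} = - \frac{241}{30} \approx -8.0333$)
$-66 + 94 Z = -66 + 94 \left(- \frac{241}{30}\right) = -66 - \frac{11327}{15} = - \frac{12317}{15}$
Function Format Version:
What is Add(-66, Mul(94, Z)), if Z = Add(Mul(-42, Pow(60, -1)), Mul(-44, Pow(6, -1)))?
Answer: Rational(-12317, 15) ≈ -821.13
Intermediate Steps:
Z = Rational(-241, 30) (Z = Add(Mul(-42, Rational(1, 60)), Mul(-44, Rational(1, 6))) = Add(Rational(-7, 10), Rational(-22, 3)) = Rational(-241, 30) ≈ -8.0333)
Add(-66, Mul(94, Z)) = Add(-66, Mul(94, Rational(-241, 30))) = Add(-66, Rational(-11327, 15)) = Rational(-12317, 15)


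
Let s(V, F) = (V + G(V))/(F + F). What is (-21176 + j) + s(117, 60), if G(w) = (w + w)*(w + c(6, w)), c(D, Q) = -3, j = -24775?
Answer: -1829109/40 ≈ -45728.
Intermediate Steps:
G(w) = 2*w*(-3 + w) (G(w) = (w + w)*(w - 3) = (2*w)*(-3 + w) = 2*w*(-3 + w))
s(V, F) = (V + 2*V*(-3 + V))/(2*F) (s(V, F) = (V + 2*V*(-3 + V))/(F + F) = (V + 2*V*(-3 + V))/((2*F)) = (V + 2*V*(-3 + V))*(1/(2*F)) = (V + 2*V*(-3 + V))/(2*F))
(-21176 + j) + s(117, 60) = (-21176 - 24775) + (½)*117*(-5 + 2*117)/60 = -45951 + (½)*117*(1/60)*(-5 + 234) = -45951 + (½)*117*(1/60)*229 = -45951 + 8931/40 = -1829109/40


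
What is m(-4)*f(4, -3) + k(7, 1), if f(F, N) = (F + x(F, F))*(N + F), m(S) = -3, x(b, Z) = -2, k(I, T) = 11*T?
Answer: 5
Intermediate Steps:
f(F, N) = (-2 + F)*(F + N) (f(F, N) = (F - 2)*(N + F) = (-2 + F)*(F + N))
m(-4)*f(4, -3) + k(7, 1) = -3*(4**2 - 2*4 - 2*(-3) + 4*(-3)) + 11*1 = -3*(16 - 8 + 6 - 12) + 11 = -3*2 + 11 = -6 + 11 = 5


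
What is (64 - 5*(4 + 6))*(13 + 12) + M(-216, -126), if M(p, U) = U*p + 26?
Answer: 27592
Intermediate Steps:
M(p, U) = 26 + U*p
(64 - 5*(4 + 6))*(13 + 12) + M(-216, -126) = (64 - 5*(4 + 6))*(13 + 12) + (26 - 126*(-216)) = (64 - 5*10)*25 + (26 + 27216) = (64 - 50)*25 + 27242 = 14*25 + 27242 = 350 + 27242 = 27592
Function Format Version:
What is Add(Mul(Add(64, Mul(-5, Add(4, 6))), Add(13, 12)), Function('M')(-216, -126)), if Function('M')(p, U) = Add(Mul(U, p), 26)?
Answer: 27592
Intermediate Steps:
Function('M')(p, U) = Add(26, Mul(U, p))
Add(Mul(Add(64, Mul(-5, Add(4, 6))), Add(13, 12)), Function('M')(-216, -126)) = Add(Mul(Add(64, Mul(-5, Add(4, 6))), Add(13, 12)), Add(26, Mul(-126, -216))) = Add(Mul(Add(64, Mul(-5, 10)), 25), Add(26, 27216)) = Add(Mul(Add(64, -50), 25), 27242) = Add(Mul(14, 25), 27242) = Add(350, 27242) = 27592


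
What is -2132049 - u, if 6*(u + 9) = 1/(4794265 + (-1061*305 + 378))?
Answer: -57194591145121/26826228 ≈ -2.1320e+6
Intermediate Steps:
u = -241436051/26826228 (u = -9 + 1/(6*(4794265 + (-1061*305 + 378))) = -9 + 1/(6*(4794265 + (-323605 + 378))) = -9 + 1/(6*(4794265 - 323227)) = -9 + (⅙)/4471038 = -9 + (⅙)*(1/4471038) = -9 + 1/26826228 = -241436051/26826228 ≈ -9.0000)
-2132049 - u = -2132049 - 1*(-241436051/26826228) = -2132049 + 241436051/26826228 = -57194591145121/26826228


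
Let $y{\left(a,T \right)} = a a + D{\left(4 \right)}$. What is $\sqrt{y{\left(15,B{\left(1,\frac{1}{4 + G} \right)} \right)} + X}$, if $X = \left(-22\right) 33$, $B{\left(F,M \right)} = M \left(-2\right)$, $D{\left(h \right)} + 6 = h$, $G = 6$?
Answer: $i \sqrt{503} \approx 22.428 i$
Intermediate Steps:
$D{\left(h \right)} = -6 + h$
$B{\left(F,M \right)} = - 2 M$
$X = -726$
$y{\left(a,T \right)} = -2 + a^{2}$ ($y{\left(a,T \right)} = a a + \left(-6 + 4\right) = a^{2} - 2 = -2 + a^{2}$)
$\sqrt{y{\left(15,B{\left(1,\frac{1}{4 + G} \right)} \right)} + X} = \sqrt{\left(-2 + 15^{2}\right) - 726} = \sqrt{\left(-2 + 225\right) - 726} = \sqrt{223 - 726} = \sqrt{-503} = i \sqrt{503}$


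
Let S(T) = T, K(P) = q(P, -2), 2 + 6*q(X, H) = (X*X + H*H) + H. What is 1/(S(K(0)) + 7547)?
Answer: 1/7547 ≈ 0.00013250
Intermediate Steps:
q(X, H) = -⅓ + H/6 + H²/6 + X²/6 (q(X, H) = -⅓ + ((X*X + H*H) + H)/6 = -⅓ + ((X² + H²) + H)/6 = -⅓ + ((H² + X²) + H)/6 = -⅓ + (H + H² + X²)/6 = -⅓ + (H/6 + H²/6 + X²/6) = -⅓ + H/6 + H²/6 + X²/6)
K(P) = P²/6 (K(P) = -⅓ + (⅙)*(-2) + (⅙)*(-2)² + P²/6 = -⅓ - ⅓ + (⅙)*4 + P²/6 = -⅓ - ⅓ + ⅔ + P²/6 = P²/6)
1/(S(K(0)) + 7547) = 1/((⅙)*0² + 7547) = 1/((⅙)*0 + 7547) = 1/(0 + 7547) = 1/7547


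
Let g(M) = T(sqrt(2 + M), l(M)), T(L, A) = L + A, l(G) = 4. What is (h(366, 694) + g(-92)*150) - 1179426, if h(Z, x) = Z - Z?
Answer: -1178826 + 450*I*sqrt(10) ≈ -1.1788e+6 + 1423.0*I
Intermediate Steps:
T(L, A) = A + L
h(Z, x) = 0
g(M) = 4 + sqrt(2 + M)
(h(366, 694) + g(-92)*150) - 1179426 = (0 + (4 + sqrt(2 - 92))*150) - 1179426 = (0 + (4 + sqrt(-90))*150) - 1179426 = (0 + (4 + 3*I*sqrt(10))*150) - 1179426 = (0 + (600 + 450*I*sqrt(10))) - 1179426 = (600 + 450*I*sqrt(10)) - 1179426 = -1178826 + 450*I*sqrt(10)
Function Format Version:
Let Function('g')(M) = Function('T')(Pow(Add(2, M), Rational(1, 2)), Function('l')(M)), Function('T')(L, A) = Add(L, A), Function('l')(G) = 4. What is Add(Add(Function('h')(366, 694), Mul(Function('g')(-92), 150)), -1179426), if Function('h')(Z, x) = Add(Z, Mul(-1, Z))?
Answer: Add(-1178826, Mul(450, I, Pow(10, Rational(1, 2)))) ≈ Add(-1.1788e+6, Mul(1423.0, I))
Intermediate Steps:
Function('T')(L, A) = Add(A, L)
Function('h')(Z, x) = 0
Function('g')(M) = Add(4, Pow(Add(2, M), Rational(1, 2)))
Add(Add(Function('h')(366, 694), Mul(Function('g')(-92), 150)), -1179426) = Add(Add(0, Mul(Add(4, Pow(Add(2, -92), Rational(1, 2))), 150)), -1179426) = Add(Add(0, Mul(Add(4, Pow(-90, Rational(1, 2))), 150)), -1179426) = Add(Add(0, Mul(Add(4, Mul(3, I, Pow(10, Rational(1, 2)))), 150)), -1179426) = Add(Add(0, Add(600, Mul(450, I, Pow(10, Rational(1, 2))))), -1179426) = Add(Add(600, Mul(450, I, Pow(10, Rational(1, 2)))), -1179426) = Add(-1178826, Mul(450, I, Pow(10, Rational(1, 2))))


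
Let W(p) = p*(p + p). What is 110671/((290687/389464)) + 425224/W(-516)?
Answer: 2869081630464127/19349289468 ≈ 1.4828e+5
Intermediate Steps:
W(p) = 2*p² (W(p) = p*(2*p) = 2*p²)
110671/((290687/389464)) + 425224/W(-516) = 110671/((290687/389464)) + 425224/((2*(-516)²)) = 110671/((290687*(1/389464))) + 425224/((2*266256)) = 110671/(290687/389464) + 425224/532512 = 110671*(389464/290687) + 425224*(1/532512) = 43102370344/290687 + 53153/66564 = 2869081630464127/19349289468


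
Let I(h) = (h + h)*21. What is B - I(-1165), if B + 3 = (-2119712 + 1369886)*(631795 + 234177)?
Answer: -649328271945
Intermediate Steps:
I(h) = 42*h (I(h) = (2*h)*21 = 42*h)
B = -649328320875 (B = -3 + (-2119712 + 1369886)*(631795 + 234177) = -3 - 749826*865972 = -3 - 649328320872 = -649328320875)
B - I(-1165) = -649328320875 - 42*(-1165) = -649328320875 - 1*(-48930) = -649328320875 + 48930 = -649328271945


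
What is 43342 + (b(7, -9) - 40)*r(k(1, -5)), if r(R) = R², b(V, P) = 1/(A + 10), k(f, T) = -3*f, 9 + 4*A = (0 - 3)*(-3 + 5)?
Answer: 1074586/25 ≈ 42983.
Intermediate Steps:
A = -15/4 (A = -9/4 + ((0 - 3)*(-3 + 5))/4 = -9/4 + (-3*2)/4 = -9/4 + (¼)*(-6) = -9/4 - 3/2 = -15/4 ≈ -3.7500)
b(V, P) = 4/25 (b(V, P) = 1/(-15/4 + 10) = 1/(25/4) = 4/25)
43342 + (b(7, -9) - 40)*r(k(1, -5)) = 43342 + (4/25 - 40)*(-3*1)² = 43342 - 996/25*(-3)² = 43342 - 996/25*9 = 43342 - 8964/25 = 1074586/25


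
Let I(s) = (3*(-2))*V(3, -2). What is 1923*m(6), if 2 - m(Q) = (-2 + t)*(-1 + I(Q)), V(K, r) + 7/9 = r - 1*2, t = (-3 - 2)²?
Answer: -1219823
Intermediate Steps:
t = 25 (t = (-5)² = 25)
V(K, r) = -25/9 + r (V(K, r) = -7/9 + (r - 1*2) = -7/9 + (r - 2) = -7/9 + (-2 + r) = -25/9 + r)
I(s) = 86/3 (I(s) = (3*(-2))*(-25/9 - 2) = -6*(-43/9) = 86/3)
m(Q) = -1903/3 (m(Q) = 2 - (-2 + 25)*(-1 + 86/3) = 2 - 23*83/3 = 2 - 1*1909/3 = 2 - 1909/3 = -1903/3)
1923*m(6) = 1923*(-1903/3) = -1219823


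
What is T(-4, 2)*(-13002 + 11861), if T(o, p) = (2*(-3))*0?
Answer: 0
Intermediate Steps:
T(o, p) = 0 (T(o, p) = -6*0 = 0)
T(-4, 2)*(-13002 + 11861) = 0*(-13002 + 11861) = 0*(-1141) = 0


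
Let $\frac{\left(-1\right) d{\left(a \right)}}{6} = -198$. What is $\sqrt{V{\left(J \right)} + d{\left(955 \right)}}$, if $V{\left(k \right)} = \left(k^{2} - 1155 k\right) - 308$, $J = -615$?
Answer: $\sqrt{1089430} \approx 1043.8$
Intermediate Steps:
$d{\left(a \right)} = 1188$ ($d{\left(a \right)} = \left(-6\right) \left(-198\right) = 1188$)
$V{\left(k \right)} = -308 + k^{2} - 1155 k$
$\sqrt{V{\left(J \right)} + d{\left(955 \right)}} = \sqrt{\left(-308 + \left(-615\right)^{2} - -710325\right) + 1188} = \sqrt{\left(-308 + 378225 + 710325\right) + 1188} = \sqrt{1088242 + 1188} = \sqrt{1089430}$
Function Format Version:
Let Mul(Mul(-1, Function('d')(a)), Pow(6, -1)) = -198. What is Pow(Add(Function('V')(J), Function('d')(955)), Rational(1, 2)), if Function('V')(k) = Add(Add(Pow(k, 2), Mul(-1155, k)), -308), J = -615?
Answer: Pow(1089430, Rational(1, 2)) ≈ 1043.8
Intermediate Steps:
Function('d')(a) = 1188 (Function('d')(a) = Mul(-6, -198) = 1188)
Function('V')(k) = Add(-308, Pow(k, 2), Mul(-1155, k))
Pow(Add(Function('V')(J), Function('d')(955)), Rational(1, 2)) = Pow(Add(Add(-308, Pow(-615, 2), Mul(-1155, -615)), 1188), Rational(1, 2)) = Pow(Add(Add(-308, 378225, 710325), 1188), Rational(1, 2)) = Pow(Add(1088242, 1188), Rational(1, 2)) = Pow(1089430, Rational(1, 2))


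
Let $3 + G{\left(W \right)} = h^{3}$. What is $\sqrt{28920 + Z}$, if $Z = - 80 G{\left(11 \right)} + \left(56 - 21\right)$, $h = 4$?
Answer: $15 \sqrt{107} \approx 155.16$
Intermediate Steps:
$G{\left(W \right)} = 61$ ($G{\left(W \right)} = -3 + 4^{3} = -3 + 64 = 61$)
$Z = -4845$ ($Z = \left(-80\right) 61 + \left(56 - 21\right) = -4880 + \left(56 - 21\right) = -4880 + 35 = -4845$)
$\sqrt{28920 + Z} = \sqrt{28920 - 4845} = \sqrt{24075} = 15 \sqrt{107}$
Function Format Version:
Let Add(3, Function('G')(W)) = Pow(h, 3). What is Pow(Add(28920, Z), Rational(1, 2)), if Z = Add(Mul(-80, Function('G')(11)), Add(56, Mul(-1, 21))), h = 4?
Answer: Mul(15, Pow(107, Rational(1, 2))) ≈ 155.16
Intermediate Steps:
Function('G')(W) = 61 (Function('G')(W) = Add(-3, Pow(4, 3)) = Add(-3, 64) = 61)
Z = -4845 (Z = Add(Mul(-80, 61), Add(56, Mul(-1, 21))) = Add(-4880, Add(56, -21)) = Add(-4880, 35) = -4845)
Pow(Add(28920, Z), Rational(1, 2)) = Pow(Add(28920, -4845), Rational(1, 2)) = Pow(24075, Rational(1, 2)) = Mul(15, Pow(107, Rational(1, 2)))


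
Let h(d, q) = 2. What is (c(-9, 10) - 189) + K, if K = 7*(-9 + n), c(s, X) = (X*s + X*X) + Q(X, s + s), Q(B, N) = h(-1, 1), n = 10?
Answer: -170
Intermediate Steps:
Q(B, N) = 2
c(s, X) = 2 + X² + X*s (c(s, X) = (X*s + X*X) + 2 = (X*s + X²) + 2 = (X² + X*s) + 2 = 2 + X² + X*s)
K = 7 (K = 7*(-9 + 10) = 7*1 = 7)
(c(-9, 10) - 189) + K = ((2 + 10² + 10*(-9)) - 189) + 7 = ((2 + 100 - 90) - 189) + 7 = (12 - 189) + 7 = -177 + 7 = -170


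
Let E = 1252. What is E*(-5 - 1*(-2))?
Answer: -3756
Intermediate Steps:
E*(-5 - 1*(-2)) = 1252*(-5 - 1*(-2)) = 1252*(-5 + 2) = 1252*(-3) = -3756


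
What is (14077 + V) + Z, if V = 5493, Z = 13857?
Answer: 33427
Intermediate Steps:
(14077 + V) + Z = (14077 + 5493) + 13857 = 19570 + 13857 = 33427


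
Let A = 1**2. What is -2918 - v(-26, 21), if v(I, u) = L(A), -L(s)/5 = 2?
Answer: -2908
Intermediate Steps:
A = 1
L(s) = -10 (L(s) = -5*2 = -10)
v(I, u) = -10
-2918 - v(-26, 21) = -2918 - 1*(-10) = -2918 + 10 = -2908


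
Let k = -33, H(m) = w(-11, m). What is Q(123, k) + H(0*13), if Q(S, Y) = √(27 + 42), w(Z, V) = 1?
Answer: 1 + √69 ≈ 9.3066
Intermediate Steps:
H(m) = 1
Q(S, Y) = √69
Q(123, k) + H(0*13) = √69 + 1 = 1 + √69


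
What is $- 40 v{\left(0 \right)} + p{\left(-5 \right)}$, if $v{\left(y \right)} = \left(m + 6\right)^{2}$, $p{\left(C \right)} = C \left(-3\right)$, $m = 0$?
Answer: $-1425$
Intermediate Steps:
$p{\left(C \right)} = - 3 C$
$v{\left(y \right)} = 36$ ($v{\left(y \right)} = \left(0 + 6\right)^{2} = 6^{2} = 36$)
$- 40 v{\left(0 \right)} + p{\left(-5 \right)} = \left(-40\right) 36 - -15 = -1440 + 15 = -1425$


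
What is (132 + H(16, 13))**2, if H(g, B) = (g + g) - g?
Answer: 21904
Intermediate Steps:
H(g, B) = g (H(g, B) = 2*g - g = g)
(132 + H(16, 13))**2 = (132 + 16)**2 = 148**2 = 21904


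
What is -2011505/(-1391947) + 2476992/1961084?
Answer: 1848142963711/682431247637 ≈ 2.7082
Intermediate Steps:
-2011505/(-1391947) + 2476992/1961084 = -2011505*(-1/1391947) + 2476992*(1/1961084) = 2011505/1391947 + 619248/490271 = 1848142963711/682431247637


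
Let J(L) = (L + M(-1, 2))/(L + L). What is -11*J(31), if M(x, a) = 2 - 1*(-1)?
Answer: -187/31 ≈ -6.0323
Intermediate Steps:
M(x, a) = 3 (M(x, a) = 2 + 1 = 3)
J(L) = (3 + L)/(2*L) (J(L) = (L + 3)/(L + L) = (3 + L)/((2*L)) = (3 + L)*(1/(2*L)) = (3 + L)/(2*L))
-11*J(31) = -11*(3 + 31)/(2*31) = -11*34/(2*31) = -11*17/31 = -187/31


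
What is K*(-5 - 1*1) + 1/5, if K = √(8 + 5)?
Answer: ⅕ - 6*√13 ≈ -21.433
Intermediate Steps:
K = √13 ≈ 3.6056
K*(-5 - 1*1) + 1/5 = √13*(-5 - 1*1) + 1/5 = √13*(-5 - 1) + ⅕ = √13*(-6) + ⅕ = -6*√13 + ⅕ = ⅕ - 6*√13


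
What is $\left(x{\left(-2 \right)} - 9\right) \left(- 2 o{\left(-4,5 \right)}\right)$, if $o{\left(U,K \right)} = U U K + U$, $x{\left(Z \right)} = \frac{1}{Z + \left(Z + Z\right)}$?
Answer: $\frac{4180}{3} \approx 1393.3$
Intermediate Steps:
$x{\left(Z \right)} = \frac{1}{3 Z}$ ($x{\left(Z \right)} = \frac{1}{Z + 2 Z} = \frac{1}{3 Z}$)
$o{\left(U,K \right)} = U + K U^{2}$ ($o{\left(U,K \right)} = U^{2} K + U = K U^{2} + U = U + K U^{2}$)
$\left(x{\left(-2 \right)} - 9\right) \left(- 2 o{\left(-4,5 \right)}\right) = \left(\frac{1}{3 \left(-2\right)} - 9\right) \left(- 2 \left(- 4 \left(1 + 5 \left(-4\right)\right)\right)\right) = \left(\frac{1}{3} \left(- \frac{1}{2}\right) - 9\right) \left(- 2 \left(- 4 \left(1 - 20\right)\right)\right) = \left(- \frac{1}{6} - 9\right) \left(- 2 \left(\left(-4\right) \left(-19\right)\right)\right) = - \frac{55 \left(\left(-2\right) 76\right)}{6} = \left(- \frac{55}{6}\right) \left(-152\right) = \frac{4180}{3}$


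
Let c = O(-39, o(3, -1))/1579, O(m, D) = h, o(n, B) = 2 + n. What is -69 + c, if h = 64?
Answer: -108887/1579 ≈ -68.959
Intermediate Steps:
O(m, D) = 64
c = 64/1579 ≈ 0.040532
-69 + c = -69 + 64/1579 = -108887/1579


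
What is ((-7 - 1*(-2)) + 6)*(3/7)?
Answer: 3/7 ≈ 0.42857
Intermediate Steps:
((-7 - 1*(-2)) + 6)*(3/7) = ((-7 + 2) + 6)*(3*(⅐)) = (-5 + 6)*(3/7) = 1*(3/7) = 3/7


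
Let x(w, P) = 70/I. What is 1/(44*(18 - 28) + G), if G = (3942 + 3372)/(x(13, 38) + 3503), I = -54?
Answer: -47273/20701381 ≈ -0.0022836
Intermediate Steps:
x(w, P) = -35/27 (x(w, P) = 70/(-54) = 70*(-1/54) = -35/27)
G = 98739/47273 (G = (3942 + 3372)/(-35/27 + 3503) = 7314/(94546/27) = 7314*(27/94546) = 98739/47273 ≈ 2.0887)
1/(44*(18 - 28) + G) = 1/(44*(18 - 28) + 98739/47273) = 1/(44*(-10) + 98739/47273) = 1/(-440 + 98739/47273) = 1/(-20701381/47273) = -47273/20701381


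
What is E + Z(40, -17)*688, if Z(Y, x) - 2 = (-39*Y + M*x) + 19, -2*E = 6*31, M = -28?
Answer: -731437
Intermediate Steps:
E = -93 (E = -3*31 = -1/2*186 = -93)
Z(Y, x) = 21 - 39*Y - 28*x (Z(Y, x) = 2 + ((-39*Y - 28*x) + 19) = 2 + (19 - 39*Y - 28*x) = 21 - 39*Y - 28*x)
E + Z(40, -17)*688 = -93 + (21 - 39*40 - 28*(-17))*688 = -93 + (21 - 1560 + 476)*688 = -93 - 1063*688 = -93 - 731344 = -731437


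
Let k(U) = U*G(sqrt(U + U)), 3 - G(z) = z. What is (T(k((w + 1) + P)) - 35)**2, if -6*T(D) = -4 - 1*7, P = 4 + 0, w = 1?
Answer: 39601/36 ≈ 1100.0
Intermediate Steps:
P = 4
G(z) = 3 - z
k(U) = U*(3 - sqrt(2)*sqrt(U)) (k(U) = U*(3 - sqrt(U + U)) = U*(3 - sqrt(2*U)) = U*(3 - sqrt(2)*sqrt(U)))
T(D) = 11/6 (T(D) = -(-4 - 1*7)/6 = -(-4 - 7)/6 = -1/6*(-11) = 11/6)
(T(k((w + 1) + P)) - 35)**2 = (11/6 - 35)**2 = (-199/6)**2 = 39601/36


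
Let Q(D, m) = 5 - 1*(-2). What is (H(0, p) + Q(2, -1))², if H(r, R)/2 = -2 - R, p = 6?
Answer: 81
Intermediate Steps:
H(r, R) = -4 - 2*R (H(r, R) = 2*(-2 - R) = -4 - 2*R)
Q(D, m) = 7 (Q(D, m) = 5 + 2 = 7)
(H(0, p) + Q(2, -1))² = ((-4 - 2*6) + 7)² = ((-4 - 12) + 7)² = (-16 + 7)² = (-9)² = 81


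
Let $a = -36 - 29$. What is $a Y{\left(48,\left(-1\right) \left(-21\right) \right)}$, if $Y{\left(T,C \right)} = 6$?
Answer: $-390$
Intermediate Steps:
$a = -65$
$a Y{\left(48,\left(-1\right) \left(-21\right) \right)} = \left(-65\right) 6 = -390$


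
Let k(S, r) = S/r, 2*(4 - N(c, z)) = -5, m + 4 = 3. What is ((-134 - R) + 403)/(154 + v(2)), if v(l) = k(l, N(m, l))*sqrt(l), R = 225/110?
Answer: 6947759/4007972 - 76349*sqrt(2)/22043846 ≈ 1.7286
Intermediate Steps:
m = -1 (m = -4 + 3 = -1)
R = 45/22 (R = 225*(1/110) = 45/22 ≈ 2.0455)
N(c, z) = 13/2 (N(c, z) = 4 - 1/2*(-5) = 4 + 5/2 = 13/2)
v(l) = 2*l**(3/2)/13 (v(l) = (l/(13/2))*sqrt(l) = (l*(2/13))*sqrt(l) = (2*l/13)*sqrt(l) = 2*l**(3/2)/13)
((-134 - R) + 403)/(154 + v(2)) = ((-134 - 1*45/22) + 403)/(154 + 2*2**(3/2)/13) = ((-134 - 45/22) + 403)/(154 + 2*(2*sqrt(2))/13) = (-2993/22 + 403)/(154 + 4*sqrt(2)/13) = 5873/(22*(154 + 4*sqrt(2)/13))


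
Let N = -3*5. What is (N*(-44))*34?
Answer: 22440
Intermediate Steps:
N = -15
(N*(-44))*34 = -15*(-44)*34 = 660*34 = 22440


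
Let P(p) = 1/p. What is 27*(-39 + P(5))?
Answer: -5238/5 ≈ -1047.6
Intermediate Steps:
P(p) = 1/p
27*(-39 + P(5)) = 27*(-39 + 1/5) = 27*(-39 + ⅕) = 27*(-194/5) = -5238/5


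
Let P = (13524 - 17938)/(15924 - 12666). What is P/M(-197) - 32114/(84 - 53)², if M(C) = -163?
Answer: -8525013151/255171447 ≈ -33.409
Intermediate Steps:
P = -2207/1629 (P = -4414/3258 = -4414*1/3258 = -2207/1629 ≈ -1.3548)
P/M(-197) - 32114/(84 - 53)² = -2207/1629/(-163) - 32114/(84 - 53)² = -2207/1629*(-1/163) - 32114/(31²) = 2207/265527 - 32114/961 = -8525013151/255171447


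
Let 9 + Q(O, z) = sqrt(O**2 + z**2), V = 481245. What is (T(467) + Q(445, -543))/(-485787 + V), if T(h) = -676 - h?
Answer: 192/757 - sqrt(492874)/4542 ≈ 0.099064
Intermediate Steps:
Q(O, z) = -9 + sqrt(O**2 + z**2)
(T(467) + Q(445, -543))/(-485787 + V) = ((-676 - 1*467) + (-9 + sqrt(445**2 + (-543)**2)))/(-485787 + 481245) = ((-676 - 467) + (-9 + sqrt(198025 + 294849)))/(-4542) = (-1143 + (-9 + sqrt(492874)))*(-1/4542) = (-1152 + sqrt(492874))*(-1/4542) = 192/757 - sqrt(492874)/4542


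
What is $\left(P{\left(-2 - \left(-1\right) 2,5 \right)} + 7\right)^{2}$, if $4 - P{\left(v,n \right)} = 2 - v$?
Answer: $81$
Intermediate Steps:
$P{\left(v,n \right)} = 2 + v$ ($P{\left(v,n \right)} = 4 - \left(2 - v\right) = 4 + \left(-2 + v\right) = 2 + v$)
$\left(P{\left(-2 - \left(-1\right) 2,5 \right)} + 7\right)^{2} = \left(\left(2 - \left(2 - 2\right)\right) + 7\right)^{2} = \left(\left(2 - 0\right) + 7\right)^{2} = \left(\left(2 + \left(-2 + 2\right)\right) + 7\right)^{2} = \left(\left(2 + 0\right) + 7\right)^{2} = \left(2 + 7\right)^{2} = 9^{2} = 81$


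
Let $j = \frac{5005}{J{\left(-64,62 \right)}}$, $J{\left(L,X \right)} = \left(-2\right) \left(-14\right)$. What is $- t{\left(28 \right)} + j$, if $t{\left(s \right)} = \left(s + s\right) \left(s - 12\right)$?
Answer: $- \frac{2869}{4} \approx -717.25$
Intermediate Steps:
$J{\left(L,X \right)} = 28$
$j = \frac{715}{4}$ ($j = \frac{5005}{28} = 5005 \cdot \frac{1}{28} = \frac{715}{4} \approx 178.75$)
$t{\left(s \right)} = 2 s \left(-12 + s\right)$
$- t{\left(28 \right)} + j = - 2 \cdot 28 \left(-12 + 28\right) + \frac{715}{4} = - 2 \cdot 28 \cdot 16 + \frac{715}{4} = \left(-1\right) 896 + \frac{715}{4} = -896 + \frac{715}{4} = - \frac{2869}{4}$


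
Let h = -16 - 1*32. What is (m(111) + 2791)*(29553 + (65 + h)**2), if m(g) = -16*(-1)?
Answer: 83766494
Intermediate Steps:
m(g) = 16
h = -48 (h = -16 - 32 = -48)
(m(111) + 2791)*(29553 + (65 + h)**2) = (16 + 2791)*(29553 + (65 - 48)**2) = 2807*(29553 + 17**2) = 2807*(29553 + 289) = 2807*29842 = 83766494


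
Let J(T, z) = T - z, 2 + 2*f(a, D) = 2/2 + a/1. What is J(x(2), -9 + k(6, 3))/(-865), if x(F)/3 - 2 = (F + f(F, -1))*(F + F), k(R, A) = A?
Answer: -42/865 ≈ -0.048555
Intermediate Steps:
f(a, D) = -½ + a/2 (f(a, D) = -1 + (2/2 + a/1)/2 = -1 + (2*(½) + a*1)/2 = -1 + (1 + a)/2 = -1 + (½ + a/2) = -½ + a/2)
x(F) = 6 + 6*F*(-½ + 3*F/2) (x(F) = 6 + 3*((F + (-½ + F/2))*(F + F)) = 6 + 3*((-½ + 3*F/2)*(2*F)) = 6 + 3*(2*F*(-½ + 3*F/2)) = 6 + 6*F*(-½ + 3*F/2))
J(x(2), -9 + k(6, 3))/(-865) = ((6 - 3*2 + 9*2²) - (-9 + 3))/(-865) = ((6 - 6 + 9*4) - 1*(-6))*(-1/865) = ((6 - 6 + 36) + 6)*(-1/865) = (36 + 6)*(-1/865) = 42*(-1/865) = -42/865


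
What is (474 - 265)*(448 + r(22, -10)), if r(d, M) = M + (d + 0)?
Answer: 96140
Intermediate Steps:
r(d, M) = M + d
(474 - 265)*(448 + r(22, -10)) = (474 - 265)*(448 + (-10 + 22)) = 209*(448 + 12) = 209*460 = 96140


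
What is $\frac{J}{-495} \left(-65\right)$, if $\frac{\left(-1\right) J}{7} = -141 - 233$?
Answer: $\frac{3094}{9} \approx 343.78$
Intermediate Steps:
$J = 2618$ ($J = - 7 \left(-141 - 233\right) = \left(-7\right) \left(-374\right) = 2618$)
$\frac{J}{-495} \left(-65\right) = \frac{2618}{-495} \left(-65\right) = 2618 \left(- \frac{1}{495}\right) \left(-65\right) = \left(- \frac{238}{45}\right) \left(-65\right) = \frac{3094}{9}$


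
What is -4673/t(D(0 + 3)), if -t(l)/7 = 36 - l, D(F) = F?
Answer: 4673/231 ≈ 20.229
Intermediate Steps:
t(l) = -252 + 7*l (t(l) = -7*(36 - l) = -252 + 7*l)
-4673/t(D(0 + 3)) = -4673/(-252 + 7*(0 + 3)) = -4673/(-252 + 7*3) = -4673/(-252 + 21) = -4673/(-231) = -4673*(-1/231) = 4673/231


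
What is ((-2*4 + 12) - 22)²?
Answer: 324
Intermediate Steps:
((-2*4 + 12) - 22)² = ((-8 + 12) - 22)² = (4 - 22)² = (-18)² = 324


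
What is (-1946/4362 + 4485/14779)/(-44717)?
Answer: 4598182/1441363016283 ≈ 3.1902e-6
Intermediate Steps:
(-1946/4362 + 4485/14779)/(-44717) = (-1946*1/4362 + 4485*(1/14779))*(-1/44717) = (-973/2181 + 4485/14779)*(-1/44717) = -4598182/32232999*(-1/44717) = 4598182/1441363016283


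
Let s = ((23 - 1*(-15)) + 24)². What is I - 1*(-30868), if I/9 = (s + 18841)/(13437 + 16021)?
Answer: 69962593/2266 ≈ 30875.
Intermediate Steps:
s = 3844 (s = ((23 + 15) + 24)² = (38 + 24)² = 62² = 3844)
I = 15705/2266 (I = 9*((3844 + 18841)/(13437 + 16021)) = 9*(22685/29458) = 9*(22685*(1/29458)) = 9*(1745/2266) = 15705/2266 ≈ 6.9307)
I - 1*(-30868) = 15705/2266 - 1*(-30868) = 15705/2266 + 30868 = 69962593/2266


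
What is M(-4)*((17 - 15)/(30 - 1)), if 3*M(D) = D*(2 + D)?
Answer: 16/87 ≈ 0.18391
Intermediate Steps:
M(D) = D*(2 + D)/3 (M(D) = (D*(2 + D))/3 = D*(2 + D)/3)
M(-4)*((17 - 15)/(30 - 1)) = ((1/3)*(-4)*(2 - 4))*((17 - 15)/(30 - 1)) = ((1/3)*(-4)*(-2))*(2/29) = 8*(2*(1/29))/3 = (8/3)*(2/29) = 16/87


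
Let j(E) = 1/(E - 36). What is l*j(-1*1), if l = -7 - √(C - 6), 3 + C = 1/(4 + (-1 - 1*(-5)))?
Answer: 7/37 + I*√142/148 ≈ 0.18919 + 0.080516*I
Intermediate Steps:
j(E) = 1/(-36 + E)
C = -23/8 (C = -3 + 1/(4 + (-1 - 1*(-5))) = -3 + 1/(4 + (-1 + 5)) = -3 + 1/(4 + 4) = -3 + 1/8 = -3 + ⅛ = -23/8 ≈ -2.8750)
l = -7 - I*√142/4 (l = -7 - √(-23/8 - 6) = -7 - √(-71/8) = -7 - I*√142/4 ≈ -7.0 - 2.9791*I)
l*j(-1*1) = (-7 - I*√142/4)/(-36 - 1*1) = (-7 - I*√142/4)/(-36 - 1) = (-7 - I*√142/4)/(-37) = (-7 - I*√142/4)*(-1/37) = 7/37 + I*√142/148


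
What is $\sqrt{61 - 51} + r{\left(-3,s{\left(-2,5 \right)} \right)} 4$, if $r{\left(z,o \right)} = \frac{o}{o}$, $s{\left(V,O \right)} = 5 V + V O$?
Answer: $4 + \sqrt{10} \approx 7.1623$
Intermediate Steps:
$s{\left(V,O \right)} = 5 V + O V$
$r{\left(z,o \right)} = 1$
$\sqrt{61 - 51} + r{\left(-3,s{\left(-2,5 \right)} \right)} 4 = \sqrt{61 - 51} + 1 \cdot 4 = \sqrt{10} + 4 = 4 + \sqrt{10}$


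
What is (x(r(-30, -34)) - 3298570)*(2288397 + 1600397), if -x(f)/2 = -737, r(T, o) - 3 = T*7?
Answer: -12821727142224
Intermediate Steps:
r(T, o) = 3 + 7*T (r(T, o) = 3 + T*7 = 3 + 7*T)
x(f) = 1474 (x(f) = -2*(-737) = 1474)
(x(r(-30, -34)) - 3298570)*(2288397 + 1600397) = (1474 - 3298570)*(2288397 + 1600397) = -3297096*3888794 = -12821727142224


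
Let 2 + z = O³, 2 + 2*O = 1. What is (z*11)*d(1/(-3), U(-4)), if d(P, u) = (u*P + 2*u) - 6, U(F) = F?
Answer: 3553/12 ≈ 296.08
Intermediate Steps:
O = -½ (O = -1 + (½)*1 = -1 + ½ = -½ ≈ -0.50000)
d(P, u) = -6 + 2*u + P*u (d(P, u) = (P*u + 2*u) - 6 = (2*u + P*u) - 6 = -6 + 2*u + P*u)
z = -17/8 (z = -2 + (-½)³ = -2 - ⅛ = -17/8 ≈ -2.1250)
(z*11)*d(1/(-3), U(-4)) = (-17/8*11)*(-6 + 2*(-4) - 4/(-3)) = -187*(-6 - 8 - ⅓*(-4))/8 = -187*(-6 - 8 + 4/3)/8 = -187/8*(-38/3) = 3553/12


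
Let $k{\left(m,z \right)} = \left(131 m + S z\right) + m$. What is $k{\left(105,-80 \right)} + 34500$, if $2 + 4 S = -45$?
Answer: $49300$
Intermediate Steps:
$S = - \frac{47}{4}$ ($S = - \frac{1}{2} + \frac{1}{4} \left(-45\right) = - \frac{1}{2} - \frac{45}{4} = - \frac{47}{4} \approx -11.75$)
$k{\left(m,z \right)} = 132 m - \frac{47 z}{4}$ ($k{\left(m,z \right)} = \left(131 m - \frac{47 z}{4}\right) + m = 132 m - \frac{47 z}{4}$)
$k{\left(105,-80 \right)} + 34500 = \left(132 \cdot 105 - -940\right) + 34500 = \left(13860 + 940\right) + 34500 = 14800 + 34500 = 49300$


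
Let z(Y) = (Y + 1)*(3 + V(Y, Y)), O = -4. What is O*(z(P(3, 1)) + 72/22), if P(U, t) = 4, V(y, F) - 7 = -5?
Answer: -1244/11 ≈ -113.09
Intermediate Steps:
V(y, F) = 2 (V(y, F) = 7 - 5 = 2)
z(Y) = 5 + 5*Y (z(Y) = (Y + 1)*(3 + 2) = (1 + Y)*5 = 5 + 5*Y)
O*(z(P(3, 1)) + 72/22) = -4*((5 + 5*4) + 72/22) = -4*((5 + 20) + 72*(1/22)) = -4*(25 + 36/11) = -4*311/11 = -1244/11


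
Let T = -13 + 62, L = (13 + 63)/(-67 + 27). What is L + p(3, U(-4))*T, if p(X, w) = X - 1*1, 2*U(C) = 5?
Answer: 961/10 ≈ 96.100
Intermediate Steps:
U(C) = 5/2 (U(C) = (½)*5 = 5/2)
p(X, w) = -1 + X (p(X, w) = X - 1 = -1 + X)
L = -19/10 (L = 76/(-40) = 76*(-1/40) = -19/10 ≈ -1.9000)
T = 49
L + p(3, U(-4))*T = -19/10 + (-1 + 3)*49 = -19/10 + 2*49 = -19/10 + 98 = 961/10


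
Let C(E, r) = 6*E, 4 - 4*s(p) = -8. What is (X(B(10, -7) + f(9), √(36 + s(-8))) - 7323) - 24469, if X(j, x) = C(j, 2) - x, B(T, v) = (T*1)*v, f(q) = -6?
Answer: -32248 - √39 ≈ -32254.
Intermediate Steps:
s(p) = 3 (s(p) = 1 - ¼*(-8) = 1 + 2 = 3)
B(T, v) = T*v
X(j, x) = -x + 6*j (X(j, x) = 6*j - x = -x + 6*j)
(X(B(10, -7) + f(9), √(36 + s(-8))) - 7323) - 24469 = ((-√(36 + 3) + 6*(10*(-7) - 6)) - 7323) - 24469 = ((-√39 + 6*(-70 - 6)) - 7323) - 24469 = ((-√39 + 6*(-76)) - 7323) - 24469 = ((-√39 - 456) - 7323) - 24469 = ((-456 - √39) - 7323) - 24469 = (-7779 - √39) - 24469 = -32248 - √39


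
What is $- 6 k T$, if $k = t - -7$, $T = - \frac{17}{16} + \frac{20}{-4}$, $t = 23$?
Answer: $\frac{4365}{4} \approx 1091.3$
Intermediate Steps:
$T = - \frac{97}{16}$ ($T = \left(-17\right) \frac{1}{16} + 20 \left(- \frac{1}{4}\right) = - \frac{17}{16} - 5 = - \frac{97}{16} \approx -6.0625$)
$k = 30$ ($k = 23 - -7 = 23 + 7 = 30$)
$- 6 k T = \left(-6\right) 30 \left(- \frac{97}{16}\right) = \left(-180\right) \left(- \frac{97}{16}\right) = \frac{4365}{4}$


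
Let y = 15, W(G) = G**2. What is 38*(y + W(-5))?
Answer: 1520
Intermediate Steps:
38*(y + W(-5)) = 38*(15 + (-5)**2) = 38*(15 + 25) = 38*40 = 1520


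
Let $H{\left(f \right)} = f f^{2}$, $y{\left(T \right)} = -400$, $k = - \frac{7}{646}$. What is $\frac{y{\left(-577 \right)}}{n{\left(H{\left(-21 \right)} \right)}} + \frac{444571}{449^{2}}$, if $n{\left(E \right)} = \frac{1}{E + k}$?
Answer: $\frac{241220296279033}{65117123} \approx 3.7044 \cdot 10^{6}$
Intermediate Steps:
$k = - \frac{7}{646}$ ($k = \left(-7\right) \frac{1}{646} = - \frac{7}{646} \approx -0.010836$)
$H{\left(f \right)} = f^{3}$
$n{\left(E \right)} = \frac{1}{- \frac{7}{646} + E}$ ($n{\left(E \right)} = \frac{1}{E - \frac{7}{646}} = \frac{1}{- \frac{7}{646} + E}$)
$\frac{y{\left(-577 \right)}}{n{\left(H{\left(-21 \right)} \right)}} + \frac{444571}{449^{2}} = - \frac{400}{646 \frac{1}{-7 + 646 \left(-21\right)^{3}}} + \frac{444571}{449^{2}} = - \frac{400}{646 \frac{1}{-7 + 646 \left(-9261\right)}} + \frac{444571}{201601} = - \frac{400}{646 \frac{1}{-7 - 5982606}} + 444571 \cdot \frac{1}{201601} = - \frac{400}{646 \frac{1}{-5982613}} + \frac{444571}{201601} = - \frac{400}{646 \left(- \frac{1}{5982613}\right)} + \frac{444571}{201601} = - \frac{400}{- \frac{646}{5982613}} + \frac{444571}{201601} = \left(-400\right) \left(- \frac{5982613}{646}\right) + \frac{444571}{201601} = \frac{1196522600}{323} + \frac{444571}{201601} = \frac{241220296279033}{65117123}$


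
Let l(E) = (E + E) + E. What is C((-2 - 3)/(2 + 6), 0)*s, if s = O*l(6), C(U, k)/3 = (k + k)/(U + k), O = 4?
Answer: 0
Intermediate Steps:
l(E) = 3*E (l(E) = 2*E + E = 3*E)
C(U, k) = 6*k/(U + k) (C(U, k) = 3*((k + k)/(U + k)) = 3*((2*k)/(U + k)) = 3*(2*k/(U + k)) = 6*k/(U + k))
s = 72 (s = 4*(3*6) = 4*18 = 72)
C((-2 - 3)/(2 + 6), 0)*s = (6*0/((-2 - 3)/(2 + 6) + 0))*72 = (6*0/(-5/8 + 0))*72 = (6*0/(-5/8))*72 = (6*0*(-8/5))*72 = 0*72 = 0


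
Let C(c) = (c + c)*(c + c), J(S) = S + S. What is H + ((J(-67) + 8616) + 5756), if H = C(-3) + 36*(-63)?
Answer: 12006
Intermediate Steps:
J(S) = 2*S
C(c) = 4*c**2 (C(c) = (2*c)*(2*c) = 4*c**2)
H = -2232 (H = 4*(-3)**2 + 36*(-63) = 4*9 - 2268 = 36 - 2268 = -2232)
H + ((J(-67) + 8616) + 5756) = -2232 + ((2*(-67) + 8616) + 5756) = -2232 + ((-134 + 8616) + 5756) = -2232 + (8482 + 5756) = -2232 + 14238 = 12006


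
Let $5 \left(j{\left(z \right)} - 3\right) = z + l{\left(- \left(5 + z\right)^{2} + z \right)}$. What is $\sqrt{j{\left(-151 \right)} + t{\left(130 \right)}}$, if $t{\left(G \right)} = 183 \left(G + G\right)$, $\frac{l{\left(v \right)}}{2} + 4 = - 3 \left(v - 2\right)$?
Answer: $3 \sqrt{8146} \approx 270.77$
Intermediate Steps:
$l{\left(v \right)} = 4 - 6 v$ ($l{\left(v \right)} = -8 + 2 \left(- 3 \left(v - 2\right)\right) = -8 + 2 \left(- 3 \left(-2 + v\right)\right) = -8 + 2 \left(6 - 3 v\right) = -8 - \left(-12 + 6 v\right) = 4 - 6 v$)
$t{\left(G \right)} = 366 G$ ($t{\left(G \right)} = 183 \cdot 2 G = 366 G$)
$j{\left(z \right)} = \frac{19}{5} - z + \frac{6 \left(5 + z\right)^{2}}{5}$ ($j{\left(z \right)} = 3 + \frac{z - \left(-4 + 6 \left(- \left(5 + z\right)^{2} + z\right)\right)}{5} = 3 + \frac{z - \left(-4 + 6 \left(z - \left(5 + z\right)^{2}\right)\right)}{5} = 3 + \frac{z - \left(-4 - 6 \left(5 + z\right)^{2} + 6 z\right)}{5} = 3 + \frac{z + \left(4 - 6 z + 6 \left(5 + z\right)^{2}\right)}{5} = 3 + \frac{4 - 5 z + 6 \left(5 + z\right)^{2}}{5} = 3 + \left(\frac{4}{5} - z + \frac{6 \left(5 + z\right)^{2}}{5}\right) = \frac{19}{5} - z + \frac{6 \left(5 + z\right)^{2}}{5}$)
$\sqrt{j{\left(-151 \right)} + t{\left(130 \right)}} = \sqrt{\left(\frac{169}{5} + 11 \left(-151\right) + \frac{6 \left(-151\right)^{2}}{5}\right) + 366 \cdot 130} = \sqrt{\left(\frac{169}{5} - 1661 + \frac{6}{5} \cdot 22801\right) + 47580} = \sqrt{\left(\frac{169}{5} - 1661 + \frac{136806}{5}\right) + 47580} = \sqrt{25734 + 47580} = \sqrt{73314} = 3 \sqrt{8146}$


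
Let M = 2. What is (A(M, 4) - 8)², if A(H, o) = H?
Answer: 36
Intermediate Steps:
(A(M, 4) - 8)² = (2 - 8)² = (-6)² = 36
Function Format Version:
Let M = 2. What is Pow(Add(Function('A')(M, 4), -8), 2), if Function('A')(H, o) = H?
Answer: 36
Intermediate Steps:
Pow(Add(Function('A')(M, 4), -8), 2) = Pow(Add(2, -8), 2) = Pow(-6, 2) = 36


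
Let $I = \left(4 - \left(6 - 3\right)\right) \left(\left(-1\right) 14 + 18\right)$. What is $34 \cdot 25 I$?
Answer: $3400$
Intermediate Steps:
$I = 4$ ($I = \left(4 - 3\right) \left(-14 + 18\right) = \left(4 + \left(\left(3 - 2\right) - 4\right)\right) 4 = \left(4 + \left(1 - 4\right)\right) 4 = \left(4 - 3\right) 4 = 1 \cdot 4 = 4$)
$34 \cdot 25 I = 34 \cdot 25 \cdot 4 = 850 \cdot 4 = 3400$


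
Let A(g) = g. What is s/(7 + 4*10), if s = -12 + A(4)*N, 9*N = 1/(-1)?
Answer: -112/423 ≈ -0.26478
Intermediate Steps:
N = -1/9 (N = (1/9)/(-1) = (1/9)*(-1) = -1/9 ≈ -0.11111)
s = -112/9 (s = -12 + 4*(-1/9) = -12 - 4/9 = -112/9 ≈ -12.444)
s/(7 + 4*10) = -112/(9*(7 + 4*10)) = -112/(9*(7 + 40)) = -112/9/47 = -112/9*1/47 = -112/423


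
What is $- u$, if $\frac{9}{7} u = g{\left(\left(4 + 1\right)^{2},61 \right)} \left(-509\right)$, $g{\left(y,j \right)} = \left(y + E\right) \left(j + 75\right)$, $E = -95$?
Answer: $- \frac{33919760}{9} \approx -3.7689 \cdot 10^{6}$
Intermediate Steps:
$g{\left(y,j \right)} = \left(-95 + y\right) \left(75 + j\right)$ ($g{\left(y,j \right)} = \left(y - 95\right) \left(j + 75\right) = \left(-95 + y\right) \left(75 + j\right)$)
$u = \frac{33919760}{9}$ ($u = \frac{7 \left(-7125 - 5795 + 75 \left(4 + 1\right)^{2} + 61 \left(4 + 1\right)^{2}\right) \left(-509\right)}{9} = \frac{7 \left(-7125 - 5795 + 75 \cdot 5^{2} + 61 \cdot 5^{2}\right) \left(-509\right)}{9} = \frac{7 \left(-7125 - 5795 + 75 \cdot 25 + 61 \cdot 25\right) \left(-509\right)}{9} = \frac{7 \left(-7125 - 5795 + 1875 + 1525\right) \left(-509\right)}{9} = \frac{7 \left(\left(-9520\right) \left(-509\right)\right)}{9} = \frac{7}{9} \cdot 4845680 = \frac{33919760}{9} \approx 3.7689 \cdot 10^{6}$)
$- u = \left(-1\right) \frac{33919760}{9} = - \frac{33919760}{9}$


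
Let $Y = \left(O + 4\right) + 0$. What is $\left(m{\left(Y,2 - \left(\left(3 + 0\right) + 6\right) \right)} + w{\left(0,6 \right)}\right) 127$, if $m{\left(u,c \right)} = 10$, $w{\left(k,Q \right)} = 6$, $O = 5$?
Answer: $2032$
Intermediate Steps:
$Y = 9$ ($Y = \left(5 + 4\right) + 0 = 9 + 0 = 9$)
$\left(m{\left(Y,2 - \left(\left(3 + 0\right) + 6\right) \right)} + w{\left(0,6 \right)}\right) 127 = \left(10 + 6\right) 127 = 16 \cdot 127 = 2032$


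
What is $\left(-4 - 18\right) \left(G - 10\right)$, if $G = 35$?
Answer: $-550$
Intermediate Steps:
$\left(-4 - 18\right) \left(G - 10\right) = \left(-4 - 18\right) \left(35 - 10\right) = \left(-22\right) 25 = -550$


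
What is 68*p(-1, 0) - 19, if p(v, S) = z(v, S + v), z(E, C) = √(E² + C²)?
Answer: -19 + 68*√2 ≈ 77.167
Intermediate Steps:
z(E, C) = √(C² + E²)
p(v, S) = √(v² + (S + v)²) (p(v, S) = √((S + v)² + v²) = √(v² + (S + v)²))
68*p(-1, 0) - 19 = 68*√((-1)² + (0 - 1)²) - 19 = 68*√(1 + (-1)²) - 19 = 68*√(1 + 1) - 19 = 68*√2 - 19 = -19 + 68*√2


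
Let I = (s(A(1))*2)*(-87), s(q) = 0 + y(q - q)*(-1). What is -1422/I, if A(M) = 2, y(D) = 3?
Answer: -79/29 ≈ -2.7241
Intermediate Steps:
s(q) = -3 (s(q) = 0 + 3*(-1) = 0 - 3 = -3)
I = 522 (I = -3*2*(-87) = -6*(-87) = 522)
-1422/I = -1422/522 = -1422*1/522 = -79/29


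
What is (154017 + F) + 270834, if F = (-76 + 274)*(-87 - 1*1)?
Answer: 407427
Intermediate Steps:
F = -17424 (F = 198*(-87 - 1) = 198*(-88) = -17424)
(154017 + F) + 270834 = (154017 - 17424) + 270834 = 136593 + 270834 = 407427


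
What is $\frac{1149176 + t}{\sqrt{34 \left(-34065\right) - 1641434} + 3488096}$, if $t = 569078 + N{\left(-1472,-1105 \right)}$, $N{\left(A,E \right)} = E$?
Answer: $\frac{499131713192}{1013901375405} - \frac{572383 i \sqrt{699911}}{2027802750810} \approx 0.49229 - 0.00023615 i$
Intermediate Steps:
$t = 567973$ ($t = 569078 - 1105 = 567973$)
$\frac{1149176 + t}{\sqrt{34 \left(-34065\right) - 1641434} + 3488096} = \frac{1149176 + 567973}{\sqrt{34 \left(-34065\right) - 1641434} + 3488096} = \frac{1717149}{\sqrt{-1158210 - 1641434} + 3488096} = \frac{1717149}{\sqrt{-2799644} + 3488096} = \frac{1717149}{2 i \sqrt{699911} + 3488096} = \frac{1717149}{3488096 + 2 i \sqrt{699911}}$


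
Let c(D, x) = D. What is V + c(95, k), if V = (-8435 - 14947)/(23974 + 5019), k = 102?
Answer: 2730953/28993 ≈ 94.193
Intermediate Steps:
V = -23382/28993 ≈ -0.80647
V + c(95, k) = -23382/28993 + 95 = 2730953/28993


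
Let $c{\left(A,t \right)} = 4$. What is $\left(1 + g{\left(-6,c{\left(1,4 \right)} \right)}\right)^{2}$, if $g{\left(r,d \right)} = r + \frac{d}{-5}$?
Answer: $\frac{841}{25} \approx 33.64$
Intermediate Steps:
$g{\left(r,d \right)} = r - \frac{d}{5}$ ($g{\left(r,d \right)} = r + d \left(- \frac{1}{5}\right) = r - \frac{d}{5}$)
$\left(1 + g{\left(-6,c{\left(1,4 \right)} \right)}\right)^{2} = \left(1 - \frac{34}{5}\right)^{2} = \left(- \frac{29}{5}\right)^{2} = \frac{841}{25}$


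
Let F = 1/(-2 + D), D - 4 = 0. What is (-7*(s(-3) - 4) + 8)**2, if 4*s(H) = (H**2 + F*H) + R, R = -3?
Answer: 50625/64 ≈ 791.02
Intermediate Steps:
D = 4 (D = 4 + 0 = 4)
F = 1/2 (F = 1/(-2 + 4) = 1/2 ≈ 0.50000)
s(H) = -3/4 + H**2/4 + H/8 (s(H) = ((H**2 + H/2) - 3)/4 = (-3 + H**2 + H/2)/4 = -3/4 + H**2/4 + H/8)
(-7*(s(-3) - 4) + 8)**2 = (-7*((-3/4 + (1/4)*(-3)**2 + (1/8)*(-3)) - 4) + 8)**2 = (-7*((-3/4 + (1/4)*9 - 3/8) - 4) + 8)**2 = (-7*((-3/4 + 9/4 - 3/8) - 4) + 8)**2 = (-7*(9/8 - 4) + 8)**2 = (-7*(-23/8) + 8)**2 = (161/8 + 8)**2 = (225/8)**2 = 50625/64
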